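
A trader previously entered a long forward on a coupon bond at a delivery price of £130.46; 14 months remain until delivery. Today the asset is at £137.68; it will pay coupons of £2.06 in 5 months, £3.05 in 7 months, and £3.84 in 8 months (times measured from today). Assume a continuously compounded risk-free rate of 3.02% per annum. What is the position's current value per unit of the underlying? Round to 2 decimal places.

£2.94

PV(remaining coupons) I = 2.06·e^(−0.0302·5/12) + 3.05·e^(−0.0302·7/12) + 3.84·e^(−0.0302·8/12) = 8.7944
Current forward F = (S − I)·e^(rT) = (137.68 − 8.7944)·e^(0.0302·14/12) = 128.8856 × 1.035861 = 133.5076
Value (long) = (F − K)·e^(−rT) = (133.5076 − 130.46) × 0.965380 = 2.9421
Value = £2.94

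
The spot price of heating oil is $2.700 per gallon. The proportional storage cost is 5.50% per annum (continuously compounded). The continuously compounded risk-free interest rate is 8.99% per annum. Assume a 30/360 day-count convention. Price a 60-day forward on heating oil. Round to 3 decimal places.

Net carry = r + u − y = 0.0899 + 0.0550 − 0.0000 = 0.1449
F = S·e^((r+u−y)T) = 2.700 · e^(0.1449 × 60/360) = 2.700 · e^0.024150
= 2.700 × 1.024444 = $2.766 per gallon

$2.766 per gallon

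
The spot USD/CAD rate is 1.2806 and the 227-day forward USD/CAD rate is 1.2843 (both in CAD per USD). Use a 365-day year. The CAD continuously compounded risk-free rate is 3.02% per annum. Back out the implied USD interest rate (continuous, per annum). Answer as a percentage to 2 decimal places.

2.56%

F = S·e^((r_CAD − r_USD)T) ⇒ r_USD = r_CAD − ln(F/S)/T
ln(1.2843/1.2806) = 0.002885; /(227/365) = 0.004639
r_USD = 0.0302 − 0.004639 = 0.025561
r_USD = 2.56%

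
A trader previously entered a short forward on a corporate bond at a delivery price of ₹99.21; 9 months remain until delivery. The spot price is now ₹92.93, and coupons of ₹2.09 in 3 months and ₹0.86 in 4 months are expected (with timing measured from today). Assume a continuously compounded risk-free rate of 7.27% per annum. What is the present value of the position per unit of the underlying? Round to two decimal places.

₹3.91

PV(remaining coupons) I = 2.09·e^(−0.0727·3/12) + 0.86·e^(−0.0727·4/12) = 2.8918
Current forward F = (S − I)·e^(rT) = (92.93 − 2.8918)·e^(0.0727·9/12) = 90.0382 × 1.056039 = 95.0839
Value (long) = (F − K)·e^(−rT) = (95.0839 − 99.21) × 0.946935 = -3.9071
Short position value = −(long value) = ₹3.91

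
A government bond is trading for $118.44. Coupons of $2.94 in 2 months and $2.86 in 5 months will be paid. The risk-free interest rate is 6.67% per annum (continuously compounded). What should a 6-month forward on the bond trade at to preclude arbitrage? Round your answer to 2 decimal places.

$116.57

PV(coupons) I = 2.94·e^(−0.0667·2/12) + 2.86·e^(−0.0667·5/12)
I = 2.9075 + 2.7816 = 5.6891
F = (S − I)·e^(rT) = (118.44 − 5.6891) · e^(0.0667·6/12)
= 112.7509 · e^0.033350 = 112.7509 × 1.033912 = $116.57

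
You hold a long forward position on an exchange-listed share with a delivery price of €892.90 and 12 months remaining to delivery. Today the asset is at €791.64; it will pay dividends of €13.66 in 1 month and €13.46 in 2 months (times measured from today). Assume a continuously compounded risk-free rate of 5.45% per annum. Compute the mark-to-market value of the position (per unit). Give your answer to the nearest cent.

-€80.84

PV(remaining dividends) I = 13.66·e^(−0.0545·1/12) + 13.46·e^(−0.0545·2/12) = 26.9364
Current forward F = (S − I)·e^(rT) = (791.64 − 26.9364)·e^(0.0545·12/12) = 764.7036 × 1.056012 = 807.5362
Value (long) = (F − K)·e^(−rT) = (807.5362 − 892.90) × 0.946959 = -80.8360
Value = -€80.84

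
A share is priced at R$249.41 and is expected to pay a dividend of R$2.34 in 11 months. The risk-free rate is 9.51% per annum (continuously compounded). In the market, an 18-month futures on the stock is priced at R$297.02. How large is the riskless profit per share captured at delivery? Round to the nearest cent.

R$11.84 per share

PV(dividends) I = 2.34·e^(−0.0951·11/12) = 2.1446
Fair futures F* = (S − I)·e^(rT) = (249.41 − 2.1446)·e^0.142650 = 247.2654 × 1.153326 = 285.1776
Market R$297.02 > fair 285.1776: forward overpriced → cash-and-carry (borrow at r, buy the stock and collect the dividends, short the forward).
Profit at T = |F_mkt − F*| = |297.02 − 285.1776| = R$11.84 per share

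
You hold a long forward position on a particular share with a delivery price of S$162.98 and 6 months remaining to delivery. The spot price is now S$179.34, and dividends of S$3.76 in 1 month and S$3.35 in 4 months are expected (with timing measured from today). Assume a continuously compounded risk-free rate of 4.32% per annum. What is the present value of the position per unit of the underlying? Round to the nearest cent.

S$12.79

PV(remaining dividends) I = 3.76·e^(−0.0432·1/12) + 3.35·e^(−0.0432·4/12) = 7.0486
Current forward F = (S − I)·e^(rT) = (179.34 − 7.0486)·e^(0.0432·6/12) = 172.2914 × 1.021835 = 176.0534
Value (long) = (F − K)·e^(−rT) = (176.0534 − 162.98) × 0.978632 = 12.7940
Value = S$12.79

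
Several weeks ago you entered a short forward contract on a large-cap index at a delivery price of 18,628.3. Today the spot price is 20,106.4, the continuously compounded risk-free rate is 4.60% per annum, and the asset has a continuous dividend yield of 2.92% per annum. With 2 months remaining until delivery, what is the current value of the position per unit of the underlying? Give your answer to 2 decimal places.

-1522.76

Current fair forward for the remaining 2 months: F = S·e^((r − q)·T), (r − q) = 0.0460 − 0.0292 = 0.0168
F = 20106.4 · e^(0.0168 × 2/12) = 20106.4 × 1.00280392 = 20162.7767
Value of long forward = (F − K)·e^(−rT) = (20162.7767 − 18628.3) · e^(−0.0460·2/12)
= 1534.4767 × 0.99236265 = 1522.76
Short position value = −(long value) = -1522.76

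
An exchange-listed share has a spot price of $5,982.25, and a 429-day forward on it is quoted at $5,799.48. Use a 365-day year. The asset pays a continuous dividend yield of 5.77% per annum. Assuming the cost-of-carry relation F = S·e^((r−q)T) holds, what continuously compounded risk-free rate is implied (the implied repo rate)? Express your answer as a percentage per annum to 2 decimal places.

3.13%

From F = S·e^((r−q)T): (r − q) = ln(F/S)/T
ln(5799.48/5982.25) = ln(0.969448) = -0.031028
(r − q) = -0.031028 / (429/365) = -0.026399
r = ln(F/S)/T + q = -0.026399 + 0.0577 = 0.031301
r = 3.13%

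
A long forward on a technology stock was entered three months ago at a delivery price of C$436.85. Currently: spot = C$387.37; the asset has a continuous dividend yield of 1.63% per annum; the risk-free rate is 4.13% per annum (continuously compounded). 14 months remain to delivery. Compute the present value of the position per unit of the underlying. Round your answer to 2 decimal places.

Current fair forward for the remaining 14 months: F = S·e^((r − q)·T), (r − q) = 0.0413 − 0.0163 = 0.0250
F = 387.37 · e^(0.0250 × 14/12) = 387.37 × 1.029596 = 398.8346
Value of long forward = (F − K)·e^(−rT) = (398.8346 − 436.85) · e^(−0.0413·14/12)
= -38.0154 × 0.952959 = -36.23

-C$36.23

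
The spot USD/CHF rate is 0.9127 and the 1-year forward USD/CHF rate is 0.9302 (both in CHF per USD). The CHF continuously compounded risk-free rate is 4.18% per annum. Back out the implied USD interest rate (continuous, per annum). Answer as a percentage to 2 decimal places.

2.28%

F = S·e^((r_CHF − r_USD)T) ⇒ r_USD = r_CHF − ln(F/S)/T
ln(0.9302/0.9127) = 0.018992; /(1) = 0.018992
r_USD = 0.0418 − 0.018992 = 0.022808
r_USD = 2.28%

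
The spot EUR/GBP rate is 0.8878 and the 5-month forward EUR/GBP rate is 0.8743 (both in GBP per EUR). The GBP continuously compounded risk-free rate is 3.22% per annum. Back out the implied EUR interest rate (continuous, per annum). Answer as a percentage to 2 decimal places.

6.90%

F = S·e^((r_GBP − r_EUR)T) ⇒ r_EUR = r_GBP − ln(F/S)/T
ln(0.8743/0.8878) = -0.015323; /(5/12) = -0.036775
r_EUR = 0.0322 + 0.036775 = 0.068975
r_EUR = 6.90%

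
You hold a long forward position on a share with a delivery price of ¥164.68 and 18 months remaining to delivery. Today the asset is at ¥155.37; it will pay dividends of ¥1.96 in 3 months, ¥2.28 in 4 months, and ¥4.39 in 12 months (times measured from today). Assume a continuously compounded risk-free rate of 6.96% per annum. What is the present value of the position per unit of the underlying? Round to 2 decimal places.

-¥1.23

PV(remaining dividends) I = 1.96·e^(−0.0696·3/12) + 2.28·e^(−0.0696·4/12) + 4.39·e^(−0.0696·12/12) = 8.2488
Current forward F = (S − I)·e^(rT) = (155.37 − 8.2488)·e^(0.0696·18/12) = 147.1212 × 1.110044 = 163.3110
Value (long) = (F − K)·e^(−rT) = (163.3110 − 164.68) × 0.900865 = -1.2333
Value = -¥1.23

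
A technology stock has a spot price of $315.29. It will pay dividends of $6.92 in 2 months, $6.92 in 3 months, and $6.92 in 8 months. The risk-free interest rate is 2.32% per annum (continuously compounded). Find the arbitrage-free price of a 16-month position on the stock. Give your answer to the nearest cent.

$303.96

PV(dividends) I = 6.92·e^(−0.0232·2/12) + 6.92·e^(−0.0232·3/12) + 6.92·e^(−0.0232·8/12)
I = 6.8933 + 6.8800 + 6.8138 = 20.5871
F = (S − I)·e^(rT) = (315.29 − 20.5871) · e^(0.0232·16/12)
= 294.7029 · e^0.030933 = 294.7029 × 1.031416 = $303.96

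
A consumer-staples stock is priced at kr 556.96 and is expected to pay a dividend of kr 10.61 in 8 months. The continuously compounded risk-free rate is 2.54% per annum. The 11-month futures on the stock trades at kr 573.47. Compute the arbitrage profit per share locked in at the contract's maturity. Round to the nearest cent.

PV(dividends) I = 10.61·e^(−0.0254·8/12) = 10.4318
Fair futures F* = (S − I)·e^(rT) = (556.96 − 10.4318)·e^0.023283 = 546.5282 × 1.023556 = 559.4022
Market kr 573.47 > fair 559.4022: forward overpriced → cash-and-carry (borrow at r, buy the stock and collect the dividends, short the forward).
Profit at T = |F_mkt − F*| = |573.47 − 559.4022| = kr 14.07 per share

kr 14.07 per share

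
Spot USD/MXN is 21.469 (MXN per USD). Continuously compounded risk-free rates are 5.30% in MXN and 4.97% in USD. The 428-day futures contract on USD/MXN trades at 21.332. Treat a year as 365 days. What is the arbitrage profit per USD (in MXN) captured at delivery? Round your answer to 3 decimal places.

0.220 per USD (in MXN)

Fair futures: F* = S·e^(carry·T), with carry = (r_MXN − r_USD) = 0.0530 − 0.0497 = 0.0033
F* = 21.469 · e^(0.0033 × 428/365) = 21.469 · e^0.003870 = 21.469 × 1.003877 = 21.5522
Market 21.332 < fair 21.5522: forward underpriced → reverse cash-and-carry (short spot, go long the forward).
At maturity, profit = |F_mkt − F*| = |21.332 − 21.5522| = 0.220 per USD (in MXN)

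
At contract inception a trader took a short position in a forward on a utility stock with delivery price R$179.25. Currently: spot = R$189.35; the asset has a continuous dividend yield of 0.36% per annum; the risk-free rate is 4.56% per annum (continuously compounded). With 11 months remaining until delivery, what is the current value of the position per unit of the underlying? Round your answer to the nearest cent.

Current fair forward for the remaining 11 months: F = S·e^((r − q)·T), (r − q) = 0.0456 − 0.0036 = 0.0420
F = 189.35 · e^(0.0420 × 11/12) = 189.35 × 1.039251 = 196.7822
Value of long forward = (F − K)·e^(−rT) = (196.7822 − 179.25) · e^(−0.0456·11/12)
= 17.5322 × 0.959062 = 16.81
Short position value = −(long value) = -R$16.81

-R$16.81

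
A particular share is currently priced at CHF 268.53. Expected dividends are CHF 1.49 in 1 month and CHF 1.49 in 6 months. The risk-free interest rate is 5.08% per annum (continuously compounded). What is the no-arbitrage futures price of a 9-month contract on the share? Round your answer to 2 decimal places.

CHF 275.91

PV(dividends) I = 1.49·e^(−0.0508·1/12) + 1.49·e^(−0.0508·6/12)
I = 1.4837 + 1.4526 = 2.9363
F = (S − I)·e^(rT) = (268.53 − 2.9363) · e^(0.0508·9/12)
= 265.5937 · e^0.038100 = 265.5937 × 1.038835 = CHF 275.91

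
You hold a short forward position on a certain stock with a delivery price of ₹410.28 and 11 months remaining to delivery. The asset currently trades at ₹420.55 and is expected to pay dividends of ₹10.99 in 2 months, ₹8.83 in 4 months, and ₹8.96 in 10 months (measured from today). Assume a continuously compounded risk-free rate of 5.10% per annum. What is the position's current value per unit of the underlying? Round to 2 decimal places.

-₹0.84

PV(remaining dividends) I = 10.99·e^(−0.0510·2/12) + 8.83·e^(−0.0510·4/12) + 8.96·e^(−0.0510·10/12) = 28.1653
Current forward F = (S − I)·e^(rT) = (420.55 − 28.1653)·e^(0.0510·11/12) = 392.3847 × 1.047860 = 411.1642
Value (long) = (F − K)·e^(−rT) = (411.1642 − 410.28) × 0.954326 = 0.8438
Short position value = −(long value) = -₹0.84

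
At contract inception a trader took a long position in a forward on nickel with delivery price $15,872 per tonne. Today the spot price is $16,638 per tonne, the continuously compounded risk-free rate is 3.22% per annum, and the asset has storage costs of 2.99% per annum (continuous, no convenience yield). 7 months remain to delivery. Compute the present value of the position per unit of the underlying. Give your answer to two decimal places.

Current fair forward for the remaining 7 months: F = S·e^((r + u)·T), (r + u) = 0.0322 + 0.0299 = 0.0621
F = 16638 · e^(0.0621 × 7/12) = 16638 × 1.03688912 = 17251.7612
Value of long forward = (F − K)·e^(−rT) = (17251.7612 − 15872) · e^(−0.0322·7/12)
= 1379.7612 × 0.98139197 = 1354.09

$1354.09 per tonne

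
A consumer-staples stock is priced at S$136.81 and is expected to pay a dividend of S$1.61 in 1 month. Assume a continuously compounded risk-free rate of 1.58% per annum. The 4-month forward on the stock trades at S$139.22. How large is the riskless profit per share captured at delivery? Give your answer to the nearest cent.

PV(dividends) I = 1.61·e^(−0.0158·1/12) = 1.6079
Fair forward F* = (S − I)·e^(rT) = (136.81 − 1.6079)·e^0.005267 = 135.2021 × 1.005281 = 135.9161
Market S$139.22 > fair 135.9161: forward overpriced → cash-and-carry (borrow at r, buy the stock and collect the dividends, short the forward).
Profit at T = |F_mkt − F*| = |139.22 − 135.9161| = S$3.30 per share

S$3.30 per share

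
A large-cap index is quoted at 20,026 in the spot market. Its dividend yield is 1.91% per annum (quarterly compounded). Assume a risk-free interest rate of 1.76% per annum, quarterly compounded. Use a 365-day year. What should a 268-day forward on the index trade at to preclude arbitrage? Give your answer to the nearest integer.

F = S · (1+r/4)^(4T) / (1+q/4)^(4T)
= 20026 × 1.012978 / 1.014089 = 20026 × 0.998904
F = 20,004

20,004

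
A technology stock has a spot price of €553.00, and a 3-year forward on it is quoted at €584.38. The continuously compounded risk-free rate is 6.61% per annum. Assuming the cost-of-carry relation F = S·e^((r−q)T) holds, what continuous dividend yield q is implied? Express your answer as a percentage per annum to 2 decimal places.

From F = S·e^((r−q)T): (r − q) = ln(F/S)/T
ln(584.38/553.00) = ln(1.056745) = 0.055193
(r − q) = 0.055193 / (3) = 0.018398
q = r − ln(F/S)/T = 0.0661 − 0.018398 = 0.047702
q = 4.77%

4.77%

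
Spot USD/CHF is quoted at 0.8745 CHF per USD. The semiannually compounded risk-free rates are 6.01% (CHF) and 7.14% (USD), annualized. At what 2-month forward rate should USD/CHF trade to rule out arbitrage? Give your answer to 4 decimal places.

By covered interest parity, F = S · (1+r_CHF/2)^(2T) / (1+r_USD/2)^(2T)
= 0.8745 × 1.009918 / 1.011761 = 0.8745 × 0.998178
F = 0.8729 CHF per USD

0.8729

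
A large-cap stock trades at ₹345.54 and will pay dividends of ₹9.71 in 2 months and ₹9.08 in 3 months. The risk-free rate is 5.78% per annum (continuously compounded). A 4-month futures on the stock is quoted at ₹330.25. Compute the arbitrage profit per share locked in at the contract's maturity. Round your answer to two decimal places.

₹3.08 per share

PV(dividends) I = 9.71·e^(−0.0578·2/12) + 9.08·e^(−0.0578·3/12) = 18.5666
Fair futures F* = (S − I)·e^(rT) = (345.54 − 18.5666)·e^0.019267 = 326.9734 × 1.019454 = 333.3343
Market ₹330.25 < fair 333.3343: forward underpriced → reverse cash-and-carry (short the stock, invest proceeds at r, pay the dividends, go long the forward).
Profit at T = |F_mkt − F*| = |330.25 − 333.3343| = ₹3.08 per share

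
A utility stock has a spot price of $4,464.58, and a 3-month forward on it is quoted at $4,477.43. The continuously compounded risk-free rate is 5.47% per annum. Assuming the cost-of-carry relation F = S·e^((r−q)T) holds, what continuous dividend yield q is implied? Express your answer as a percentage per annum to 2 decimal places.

From F = S·e^((r−q)T): (r − q) = ln(F/S)/T
ln(4477.43/4464.58) = ln(1.002878) = 0.002874
(r − q) = 0.002874 / (3/12) = 0.011496
q = r − ln(F/S)/T = 0.0547 − 0.011496 = 0.043204
q = 4.32%

4.32%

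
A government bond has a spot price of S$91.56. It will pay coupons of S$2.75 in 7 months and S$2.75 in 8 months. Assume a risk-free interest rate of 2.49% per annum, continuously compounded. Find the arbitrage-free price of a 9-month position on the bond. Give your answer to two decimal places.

PV(coupons) I = 2.75·e^(−0.0249·7/12) + 2.75·e^(−0.0249·8/12)
I = 2.7103 + 2.7047 = 5.4150
F = (S − I)·e^(rT) = (91.56 − 5.4150) · e^(0.0249·9/12)
= 86.1450 · e^0.018675 = 86.1450 × 1.018850 = S$87.77

S$87.77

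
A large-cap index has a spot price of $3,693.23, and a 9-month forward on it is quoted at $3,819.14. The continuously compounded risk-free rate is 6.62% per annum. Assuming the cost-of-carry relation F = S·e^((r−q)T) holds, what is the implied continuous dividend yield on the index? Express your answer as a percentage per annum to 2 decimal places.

2.15%

From F = S·e^((r−q)T): (r − q) = ln(F/S)/T
ln(3819.14/3693.23) = ln(1.034092) = 0.033524
(r − q) = 0.033524 / (9/12) = 0.044699
q = r − ln(F/S)/T = 0.0662 − 0.044699 = 0.021501
q = 2.15%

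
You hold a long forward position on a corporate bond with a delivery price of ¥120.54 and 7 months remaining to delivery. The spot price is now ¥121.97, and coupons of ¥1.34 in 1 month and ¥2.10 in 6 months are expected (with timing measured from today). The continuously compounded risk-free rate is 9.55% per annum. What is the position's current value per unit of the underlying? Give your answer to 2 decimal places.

PV(remaining coupons) I = 1.34·e^(−0.0955·1/12) + 2.10·e^(−0.0955·6/12) = 3.3315
Current forward F = (S − I)·e^(rT) = (121.97 − 3.3315)·e^(0.0955·7/12) = 118.6385 × 1.057289 = 125.4352
Value (long) = (F − K)·e^(−rT) = (125.4352 − 120.54) × 0.945815 = 4.6300
Value = ¥4.63

¥4.63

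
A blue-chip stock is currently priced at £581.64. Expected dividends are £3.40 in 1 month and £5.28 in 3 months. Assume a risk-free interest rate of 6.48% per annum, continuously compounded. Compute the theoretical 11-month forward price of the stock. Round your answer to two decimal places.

PV(dividends) I = 3.40·e^(−0.0648·1/12) + 5.28·e^(−0.0648·3/12)
I = 3.3817 + 5.1952 = 8.5769
F = (S − I)·e^(rT) = (581.64 − 8.5769) · e^(0.0648·11/12)
= 573.0631 · e^0.059400 = 573.0631 × 1.061200 = £608.13

£608.13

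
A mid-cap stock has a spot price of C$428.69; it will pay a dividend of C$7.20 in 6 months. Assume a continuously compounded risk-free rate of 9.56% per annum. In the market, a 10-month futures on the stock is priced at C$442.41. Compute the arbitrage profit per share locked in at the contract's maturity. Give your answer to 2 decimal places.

C$14.40 per share

PV(dividends) I = 7.20·e^(−0.0956·6/12) = 6.8639
Fair futures F* = (S − I)·e^(rT) = (428.69 − 6.8639)·e^0.079667 = 421.8261 × 1.082926 = 456.8065
Market C$442.41 < fair 456.8065: forward underpriced → reverse cash-and-carry (short the stock, invest proceeds at r, pay the dividends, go long the forward).
Profit at T = |F_mkt − F*| = |442.41 − 456.8065| = C$14.40 per share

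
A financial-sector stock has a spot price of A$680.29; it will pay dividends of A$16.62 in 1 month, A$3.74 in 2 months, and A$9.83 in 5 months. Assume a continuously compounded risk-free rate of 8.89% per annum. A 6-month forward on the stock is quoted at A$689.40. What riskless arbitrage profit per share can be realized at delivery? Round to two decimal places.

PV(dividends) I = 16.62·e^(−0.0889·1/12) + 3.74·e^(−0.0889·2/12) + 9.83·e^(−0.0889·5/12) = 29.6549
Fair forward F* = (S − I)·e^(rT) = (680.29 − 29.6549)·e^0.044450 = 650.6351 × 1.045453 = 680.2084
Market A$689.40 > fair 680.2084: forward overpriced → cash-and-carry (borrow at r, buy the stock and collect the dividends, short the forward).
Profit at T = |F_mkt − F*| = |689.40 − 680.2084| = A$9.19 per share

A$9.19 per share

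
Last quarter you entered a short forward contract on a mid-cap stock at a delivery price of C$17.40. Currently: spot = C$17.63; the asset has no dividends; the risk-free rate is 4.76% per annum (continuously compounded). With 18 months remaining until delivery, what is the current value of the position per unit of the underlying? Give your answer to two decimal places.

Current fair forward for the remaining 18 months: F = S·e^(r·T), r = 0.0476
F = 17.63 · e^(0.0476 × 18/12) = 17.63 × 1.074011 = 18.9348
Value of long forward = (F − K)·e^(−rT) = (18.9348 − 17.40) · e^(−0.0476·18/12)
= 1.5348 × 0.931089 = 1.43
Short position value = −(long value) = -C$1.43

-C$1.43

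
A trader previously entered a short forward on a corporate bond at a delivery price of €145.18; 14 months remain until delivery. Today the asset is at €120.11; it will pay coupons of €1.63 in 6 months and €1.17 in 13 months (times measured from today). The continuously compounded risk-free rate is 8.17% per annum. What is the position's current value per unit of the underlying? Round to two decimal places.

PV(remaining coupons) I = 1.63·e^(−0.0817·6/12) + 1.17·e^(−0.0817·13/12) = 2.6357
Current forward F = (S − I)·e^(rT) = (120.11 − 2.6357)·e^(0.0817·14/12) = 117.4743 × 1.100007 = 129.2226
Value (long) = (F − K)·e^(−rT) = (129.2226 − 145.18) × 0.909085 = -14.5066
Short position value = −(long value) = €14.51

€14.51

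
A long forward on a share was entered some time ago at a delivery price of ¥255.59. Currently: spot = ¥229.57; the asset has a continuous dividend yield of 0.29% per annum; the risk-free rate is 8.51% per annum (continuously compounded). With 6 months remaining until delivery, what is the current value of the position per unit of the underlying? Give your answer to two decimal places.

Current fair forward for the remaining 6 months: F = S·e^((r − q)·T), (r − q) = 0.0851 − 0.0029 = 0.0822
F = 229.57 · e^(0.0822 × 6/12) = 229.57 × 1.041956 = 239.2018
Value of long forward = (F − K)·e^(−rT) = (239.2018 − 255.59) · e^(−0.0851·6/12)
= -16.3882 × 0.958343 = -15.71

-¥15.71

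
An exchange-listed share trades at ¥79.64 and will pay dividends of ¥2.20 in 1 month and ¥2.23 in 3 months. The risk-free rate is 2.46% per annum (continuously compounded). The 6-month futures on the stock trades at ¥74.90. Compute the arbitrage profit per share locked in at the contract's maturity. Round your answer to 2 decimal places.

PV(dividends) I = 2.20·e^(−0.0246·1/12) + 2.23·e^(−0.0246·3/12) = 4.4118
Fair futures F* = (S − I)·e^(rT) = (79.64 − 4.4118)·e^0.012300 = 75.2282 × 1.012376 = 76.1592
Market ¥74.90 < fair 76.1592: forward underpriced → reverse cash-and-carry (short the stock, invest proceeds at r, pay the dividends, go long the forward).
Profit at T = |F_mkt − F*| = |74.90 − 76.1592| = ¥1.26 per share

¥1.26 per share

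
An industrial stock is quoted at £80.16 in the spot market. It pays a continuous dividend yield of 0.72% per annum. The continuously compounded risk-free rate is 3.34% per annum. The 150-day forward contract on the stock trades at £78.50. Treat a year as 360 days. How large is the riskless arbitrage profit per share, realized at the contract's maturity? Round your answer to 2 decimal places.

Fair forward: F* = S·e^(carry·T), with carry = (r − q) = 0.0334 − 0.0072 = 0.0262
F* = 80.16 · e^(0.0262 × 150/360) = 80.16 · e^0.010917 = 80.16 × 1.010977 = £81.0399
Market £78.50 < fair £81.0399: forward underpriced → reverse cash-and-carry (short spot, go long the forward).
At maturity, profit = |F_mkt − F*| = |78.50 − 81.0399| = £2.54 per share

£2.54 per share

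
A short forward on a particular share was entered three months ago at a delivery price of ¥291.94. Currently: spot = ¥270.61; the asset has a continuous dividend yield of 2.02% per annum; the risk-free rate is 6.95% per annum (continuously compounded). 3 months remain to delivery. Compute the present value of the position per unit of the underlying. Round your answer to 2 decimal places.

¥17.66

Current fair forward for the remaining 3 months: F = S·e^((r − q)·T), (r − q) = 0.0695 − 0.0202 = 0.0493
F = 270.61 · e^(0.0493 × 3/12) = 270.61 × 1.012401 = 273.9658
Value of long forward = (F − K)·e^(−rT) = (273.9658 − 291.94) · e^(−0.0695·3/12)
= -17.9742 × 0.982775 = -17.66
Short position value = −(long value) = ¥17.66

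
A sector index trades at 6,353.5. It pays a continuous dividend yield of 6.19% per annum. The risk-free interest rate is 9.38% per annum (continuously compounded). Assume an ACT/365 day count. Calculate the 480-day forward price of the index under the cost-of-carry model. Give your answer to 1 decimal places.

F = S·e^((r − q)T) = 6353.5 · e^((0.0938 − 0.0619) × 480/365)
= 6353.5 · e^0.041951 = 6353.5 × 1.042843
F = 6,625.7

6,625.7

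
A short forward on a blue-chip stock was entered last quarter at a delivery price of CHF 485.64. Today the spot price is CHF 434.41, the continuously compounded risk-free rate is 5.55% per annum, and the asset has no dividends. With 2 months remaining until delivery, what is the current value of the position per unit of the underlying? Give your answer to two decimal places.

CHF 46.76

Current fair forward for the remaining 2 months: F = S·e^(r·T), r = 0.0555
F = 434.41 · e^(0.0555 × 2/12) = 434.41 × 1.009293 = 438.4470
Value of long forward = (F − K)·e^(−rT) = (438.4470 − 485.64) · e^(−0.0555·2/12)
= -47.1930 × 0.990793 = -46.76
Short position value = −(long value) = CHF 46.76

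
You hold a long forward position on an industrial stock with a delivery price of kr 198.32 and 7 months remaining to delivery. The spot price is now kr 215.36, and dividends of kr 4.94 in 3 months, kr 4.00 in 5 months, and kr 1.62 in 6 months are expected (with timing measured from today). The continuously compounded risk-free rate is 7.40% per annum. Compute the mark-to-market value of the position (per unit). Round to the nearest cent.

kr 15.13

PV(remaining dividends) I = 4.94·e^(−0.0740·3/12) + 4.00·e^(−0.0740·5/12) + 1.62·e^(−0.0740·6/12) = 10.2892
Current forward F = (S − I)·e^(rT) = (215.36 − 10.2892)·e^(0.0740·7/12) = 205.0708 × 1.044112 = 214.1169
Value (long) = (F − K)·e^(−rT) = (214.1169 − 198.32) × 0.957752 = 15.1295
Value = kr 15.13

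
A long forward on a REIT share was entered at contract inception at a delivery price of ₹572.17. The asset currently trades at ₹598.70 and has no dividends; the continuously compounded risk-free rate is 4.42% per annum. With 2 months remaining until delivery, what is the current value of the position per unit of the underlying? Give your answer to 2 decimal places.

₹30.73

Current fair forward for the remaining 2 months: F = S·e^(r·T), r = 0.0442
F = 598.70 · e^(0.0442 × 2/12) = 598.70 × 1.007394 = 603.1268
Value of long forward = (F − K)·e^(−rT) = (603.1268 − 572.17) · e^(−0.0442·2/12)
= 30.9568 × 0.992660 = 30.73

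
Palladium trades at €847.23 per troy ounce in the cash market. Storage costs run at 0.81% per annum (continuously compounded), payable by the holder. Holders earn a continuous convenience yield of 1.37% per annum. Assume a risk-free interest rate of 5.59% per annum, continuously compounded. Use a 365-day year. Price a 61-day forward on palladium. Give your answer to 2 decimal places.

€854.38 per troy ounce

Net carry = r + u − y = 0.0559 + 0.0081 − 0.0137 = 0.0503
F = S·e^((r+u−y)T) = 847.23 · e^(0.0503 × 61/365) = 847.23 · e^0.008406
= 847.23 × 1.008441 = €854.38 per troy ounce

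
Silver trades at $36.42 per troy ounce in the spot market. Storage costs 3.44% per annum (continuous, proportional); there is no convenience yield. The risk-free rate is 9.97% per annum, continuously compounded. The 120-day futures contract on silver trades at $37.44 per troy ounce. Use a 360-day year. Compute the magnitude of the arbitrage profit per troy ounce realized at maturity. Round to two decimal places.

$0.64 per troy ounce

Fair futures: F* = S·e^(carry·T), with carry = (r + u) = 0.0997 + 0.0344 = 0.1341
F* = 36.42 · e^(0.1341 × 120/360) = 36.42 · e^0.044700 = 36.42 × 1.045714 = $38.0849
Market $37.44 < fair $38.0849: forward underpriced → reverse cash-and-carry (short spot, go long the forward).
At maturity, profit = |F_mkt − F*| = |37.44 − 38.0849| = $0.64 per troy ounce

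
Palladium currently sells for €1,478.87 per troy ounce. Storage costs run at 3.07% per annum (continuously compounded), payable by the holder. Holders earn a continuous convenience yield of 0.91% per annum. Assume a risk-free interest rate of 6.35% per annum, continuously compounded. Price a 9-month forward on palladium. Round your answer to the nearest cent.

€1,576.34 per troy ounce

Net carry = r + u − y = 0.0635 + 0.0307 − 0.0091 = 0.0851
F = S·e^((r+u−y)T) = 1478.87 · e^(0.0851 × 9/12) = 1478.87 · e^0.06382500
= 1478.87 × 1.06590585 = €1,576.34 per troy ounce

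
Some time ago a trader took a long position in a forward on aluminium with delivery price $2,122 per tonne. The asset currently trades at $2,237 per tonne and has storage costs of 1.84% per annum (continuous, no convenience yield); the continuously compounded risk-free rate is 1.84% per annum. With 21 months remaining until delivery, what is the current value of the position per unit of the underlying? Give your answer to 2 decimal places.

Current fair forward for the remaining 21 months: F = S·e^((r + u)·T), (r + u) = 0.0184 + 0.0184 = 0.0368
F = 2237 · e^(0.0368 × 21/12) = 2237 × 1.06651892 = 2385.8028
Value of long forward = (F − K)·e^(−rT) = (2385.8028 − 2122) · e^(−0.0184·21/12)
= 263.8028 × 0.96831290 = 255.44

$255.44 per tonne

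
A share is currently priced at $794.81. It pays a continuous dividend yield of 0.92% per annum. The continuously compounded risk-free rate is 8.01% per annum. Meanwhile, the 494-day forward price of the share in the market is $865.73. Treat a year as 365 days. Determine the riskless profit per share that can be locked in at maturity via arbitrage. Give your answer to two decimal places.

$9.13 per share

Fair forward: F* = S·e^(carry·T), with carry = (r − q) = 0.0801 − 0.0092 = 0.0709
F* = 794.81 · e^(0.0709 × 494/365) = 794.81 · e^0.095958 = 794.81 × 1.100713 = $874.8577
Market $865.73 < fair $874.8577: forward underpriced → reverse cash-and-carry (short spot, go long the forward).
At maturity, profit = |F_mkt − F*| = |865.73 − 874.8577| = $9.13 per share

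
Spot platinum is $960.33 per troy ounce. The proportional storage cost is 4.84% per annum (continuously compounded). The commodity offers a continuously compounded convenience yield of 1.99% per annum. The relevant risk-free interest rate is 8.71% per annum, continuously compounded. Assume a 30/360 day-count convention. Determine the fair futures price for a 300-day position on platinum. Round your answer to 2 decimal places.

Net carry = r + u − y = 0.0871 + 0.0484 − 0.0199 = 0.1156
F = S·e^((r+u−y)T) = 960.33 · e^(0.1156 × 300/360) = 960.33 · e^0.096333
= 960.33 × 1.101126 = $1,057.44 per troy ounce

$1,057.44 per troy ounce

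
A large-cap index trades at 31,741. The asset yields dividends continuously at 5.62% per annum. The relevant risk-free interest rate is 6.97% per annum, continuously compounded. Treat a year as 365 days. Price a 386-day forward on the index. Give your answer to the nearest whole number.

32,197

F = S·e^((r − q)T) = 31741 · e^((0.0697 − 0.0562) × 386/365)
= 31741 · e^0.014277 = 31741 × 1.014379
F = 32,197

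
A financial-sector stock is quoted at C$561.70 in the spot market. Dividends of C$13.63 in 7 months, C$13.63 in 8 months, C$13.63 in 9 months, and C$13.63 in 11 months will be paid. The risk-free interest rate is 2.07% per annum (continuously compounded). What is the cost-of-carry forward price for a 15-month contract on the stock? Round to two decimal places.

PV(dividends) I = 13.63·e^(−0.0207·7/12) + 13.63·e^(−0.0207·8/12) + 13.63·e^(−0.0207·9/12) + 13.63·e^(−0.0207·11/12)
I = 13.4664 + 13.4432 + 13.4200 + 13.3738 = 53.7034
F = (S − I)·e^(rT) = (561.70 − 53.7034) · e^(0.0207·15/12)
= 507.9966 · e^0.025875 = 507.9966 × 1.026213 = C$521.31

C$521.31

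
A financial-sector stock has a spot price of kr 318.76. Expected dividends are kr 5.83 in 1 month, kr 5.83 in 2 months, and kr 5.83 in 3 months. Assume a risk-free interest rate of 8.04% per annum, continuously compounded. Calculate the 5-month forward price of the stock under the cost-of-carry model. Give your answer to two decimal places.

kr 311.77

PV(dividends) I = 5.83·e^(−0.0804·1/12) + 5.83·e^(−0.0804·2/12) + 5.83·e^(−0.0804·3/12)
I = 5.7911 + 5.7524 + 5.7140 = 17.2575
F = (S − I)·e^(rT) = (318.76 − 17.2575) · e^(0.0804·5/12)
= 301.5025 · e^0.033500 = 301.5025 × 1.034067 = kr 311.77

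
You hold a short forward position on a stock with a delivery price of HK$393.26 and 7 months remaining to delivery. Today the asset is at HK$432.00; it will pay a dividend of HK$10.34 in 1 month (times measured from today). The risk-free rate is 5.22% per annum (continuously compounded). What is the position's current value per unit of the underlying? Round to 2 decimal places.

PV(remaining dividends) I = 10.34·e^(−0.0522·1/12) = 10.2951
Current forward F = (S − I)·e^(rT) = (432.00 − 10.2951)·e^(0.0522·7/12) = 421.7049 × 1.030918 = 434.7432
Value (long) = (F − K)·e^(−rT) = (434.7432 − 393.26) × 0.970009 = 40.2391
Short position value = −(long value) = -HK$40.24

-HK$40.24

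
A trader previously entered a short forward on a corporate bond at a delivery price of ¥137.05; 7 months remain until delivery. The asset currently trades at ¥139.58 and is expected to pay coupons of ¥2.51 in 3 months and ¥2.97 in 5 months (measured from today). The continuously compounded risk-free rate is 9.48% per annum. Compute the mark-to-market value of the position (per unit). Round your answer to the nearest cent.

PV(remaining coupons) I = 2.51·e^(−0.0948·3/12) + 2.97·e^(−0.0948·5/12) = 5.3062
Current forward F = (S − I)·e^(rT) = (139.58 − 5.3062)·e^(0.0948·7/12) = 134.2738 × 1.056858 = 141.9083
Value (long) = (F − K)·e^(−rT) = (141.9083 − 137.05) × 0.946201 = 4.5969
Short position value = −(long value) = -¥4.60

-¥4.60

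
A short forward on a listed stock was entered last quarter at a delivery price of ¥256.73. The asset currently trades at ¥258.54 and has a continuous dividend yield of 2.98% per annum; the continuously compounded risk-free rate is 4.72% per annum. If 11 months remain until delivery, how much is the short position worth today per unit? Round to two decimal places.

-¥5.71

Current fair forward for the remaining 11 months: F = S·e^((r − q)·T), (r − q) = 0.0472 − 0.0298 = 0.0174
F = 258.54 · e^(0.0174 × 11/12) = 258.54 × 1.016078 = 262.6968
Value of long forward = (F − K)·e^(−rT) = (262.6968 − 256.73) · e^(−0.0472·11/12)
= 5.9668 × 0.957656 = 5.71
Short position value = −(long value) = -¥5.71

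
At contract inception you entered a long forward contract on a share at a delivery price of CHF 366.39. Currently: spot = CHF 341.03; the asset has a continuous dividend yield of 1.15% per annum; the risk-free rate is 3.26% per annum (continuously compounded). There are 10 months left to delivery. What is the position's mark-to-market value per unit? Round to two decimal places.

-CHF 18.79

Current fair forward for the remaining 10 months: F = S·e^((r − q)·T), (r − q) = 0.0326 − 0.0115 = 0.0211
F = 341.03 · e^(0.0211 × 10/12) = 341.03 × 1.017739 = 347.0795
Value of long forward = (F − K)·e^(−rT) = (347.0795 − 366.39) · e^(−0.0326·10/12)
= -19.3105 × 0.973199 = -18.79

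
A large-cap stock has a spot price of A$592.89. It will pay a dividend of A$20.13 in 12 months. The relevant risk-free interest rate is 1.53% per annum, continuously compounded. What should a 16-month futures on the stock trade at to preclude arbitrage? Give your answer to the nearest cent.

A$584.88

PV(dividends) I = 20.13·e^(−0.0153·12/12)
I = 19.8244
F = (S − I)·e^(rT) = (592.89 − 19.8244) · e^(0.0153·16/12)
= 573.0656 · e^0.020400 = 573.0656 × 1.020610 = A$584.88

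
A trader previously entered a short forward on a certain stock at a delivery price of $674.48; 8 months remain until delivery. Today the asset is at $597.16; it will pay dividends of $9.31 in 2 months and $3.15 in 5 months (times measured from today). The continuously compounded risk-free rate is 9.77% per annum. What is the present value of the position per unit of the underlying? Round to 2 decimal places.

PV(remaining dividends) I = 9.31·e^(−0.0977·2/12) + 3.15·e^(−0.0977·5/12) = 12.1840
Current forward F = (S − I)·e^(rT) = (597.16 − 12.1840)·e^(0.0977·8/12) = 584.9760 × 1.067301 = 624.3455
Value (long) = (F − K)·e^(−rT) = (624.3455 − 674.48) × 0.936943 = -46.9732
Short position value = −(long value) = $46.97

$46.97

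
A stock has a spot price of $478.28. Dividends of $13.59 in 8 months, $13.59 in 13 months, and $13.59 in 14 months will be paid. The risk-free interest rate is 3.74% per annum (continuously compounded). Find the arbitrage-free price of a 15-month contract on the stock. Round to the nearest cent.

$459.97

PV(dividends) I = 13.59·e^(−0.0374·8/12) + 13.59·e^(−0.0374·13/12) + 13.59·e^(−0.0374·14/12)
I = 13.2553 + 13.0504 + 13.0098 = 39.3155
F = (S − I)·e^(rT) = (478.28 − 39.3155) · e^(0.0374·15/12)
= 438.9645 · e^0.046750 = 438.9645 × 1.047860 = $459.97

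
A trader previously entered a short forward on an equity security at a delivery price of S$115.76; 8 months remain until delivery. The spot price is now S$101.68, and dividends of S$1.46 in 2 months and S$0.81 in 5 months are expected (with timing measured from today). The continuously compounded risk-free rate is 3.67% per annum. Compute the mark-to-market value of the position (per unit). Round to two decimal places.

PV(remaining dividends) I = 1.46·e^(−0.0367·2/12) + 0.81·e^(−0.0367·5/12) = 2.2488
Current forward F = (S − I)·e^(rT) = (101.68 − 2.2488)·e^(0.0367·8/12) = 99.4312 × 1.024768 = 101.8939
Value (long) = (F − K)·e^(−rT) = (101.8939 − 115.76) × 0.975830 = -13.5310
Short position value = −(long value) = S$13.53

S$13.53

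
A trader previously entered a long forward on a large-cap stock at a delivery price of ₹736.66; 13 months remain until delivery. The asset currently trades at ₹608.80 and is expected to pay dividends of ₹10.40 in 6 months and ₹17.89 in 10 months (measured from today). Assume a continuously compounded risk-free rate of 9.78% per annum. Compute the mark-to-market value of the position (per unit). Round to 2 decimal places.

PV(remaining dividends) I = 10.40·e^(−0.0978·6/12) + 17.89·e^(−0.0978·10/12) = 26.3935
Current forward F = (S − I)·e^(rT) = (608.80 − 26.3935)·e^(0.0978·13/12) = 582.4065 × 1.111766 = 647.4997
Value (long) = (F − K)·e^(−rT) = (647.4997 − 736.66) × 0.899470 = -80.1970
Value = -₹80.20

-₹80.20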